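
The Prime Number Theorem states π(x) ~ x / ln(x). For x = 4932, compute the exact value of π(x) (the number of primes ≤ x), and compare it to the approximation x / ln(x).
π(4932) = 658;  x/ln(x) ≈ 580.00;  relative error ≈ 11.85%.

Directly count primes up to 4932: π(4932) = 658. The PNT approximation gives 4932/ln(4932) ≈ 4932/8.50350 ≈ 580.00. Relative error (π(x) − x/ln(x)) / π(x) ≈ 11.85%; the approximation is known to undercount slightly (Li(x) is a better estimate).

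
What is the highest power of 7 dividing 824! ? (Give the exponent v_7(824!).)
v_7(824!) = 135

Legendre's formula: v_p(n!) = Σ_{k ≥ 1} ⌊n / p^k⌋. For p = 7, n = 824, the terms are:
  ⌊824/7^1⌋ = ⌊824/7⌋ = 117
  ⌊824/7^2⌋ = ⌊824/49⌋ = 16
  ⌊824/7^3⌋ = ⌊824/343⌋ = 2
(the next term ⌊824/7^4⌋ = 0, terminating the sum). Summing: v_7(824!) = 117 + 16 + 2 = 135.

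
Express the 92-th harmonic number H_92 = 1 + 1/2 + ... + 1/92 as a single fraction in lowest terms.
H_92 = 3668893996878372053122809260004199377461/718766754945489455304472257065075294400

Direct summation: H_92 = 1 + 1/2 + ... + 1/92. The least common denominator is lcm(1, ..., 92) = 718766754945489455304472257065075294400; over this denominator the numerator is 718766754945489455304472257065075294400 + 359383377472744727652236128532537647200 + 239588918315163151768157419021691764800 + 179691688736372363826118064266268823600 + 143753350989097891060894451413015058880 + 119794459157581575884078709510845882400 + 102680964992212779329210322437867899200 + 89845844368186181913059032133134411800 + 79862972771721050589385806340563921600 + 71876675494548945530447225706507529440 + 65342432267771768664042932460461390400 + 59897229578790787942039354755422941200 + 55289750380422265792651712081928868800 + 51340482496106389664605161218933949600 + 47917783663032630353631483804338352960 + 44922922184093090956529516066567205900 + 42280397349734673841439544533239723200 + 39931486385860525294692903170281960800 + 37829829207657339752866960898161857600 + 35938337747274472765223612853253764720 + 34226988330737593109736774145955966400 + 32671216133885884332021466230230695200 + 31250728475890845882803141611525012800 + 29948614789395393971019677377711470600 + 28750670197819578212178890282603011776 + 27644875190211132896325856040964434400 + 26620990923907016863128602113521307200 + 25670241248053194832302580609466974800 + 24785060515361705355326629553968113600 + 23958891831516315176815741902169176480 + 23186024353080305009821685711776622400 + 22461461092046545478264758033283602950 + 21780810755923922888014310820153796800 + 21140198674867336920719772266619861600 + 20536192998442555865842064487573579840 + 19965743192930262647346451585140980400 + 19426128512040255548769520461218251200 + 18914914603828669876433480449080928800 + 18429916793474088597550570693976289600 + 17969168873637236382611806426626882360 + 17530896462085108665962737977196958400 + 17113494165368796554868387072977983200 + 16715505928964871053592378071280820800 + 16335608066942942166010733115115347600 + 15972594554344210117877161268112784320 + 15625364237945422941401570805762506400 + 15292909679691265006478133129044155200 + 14974307394697696985509838688855735300 + 14668709284601825618458617491123985600 + 14375335098909789106089445141301505888 + 14093465783244891280479848177746574400 + 13822437595105566448162928020482217200 + 13561636885763951986876835038963684800 + 13310495461953508431564301056760653600 + 13068486453554353732808586492092278080 + 12835120624026597416151290304733487400 + 12609943069219113250955653632720619200 + 12392530257680852677663314776984056800 + 12182487371957448394991055204492801600 + 11979445915758157588407870951084588240 + 11783061556483433693515938640411070400 + 11593012176540152504910842855888311200 + 11408996110245864369912258048651988800 + 11230730546023272739132379016641801475 + 11057950076084453158530342416385773760 + 10890405377961961444007155410076898400 + 10727862014111782914992123239777243200 + 10570099337433668460359886133309930800 + 10416909491963615294267713870508337600 + 10268096499221277932921032243786789920 + 10123475421767457116964397986832046400 + 9982871596465131323673225792570490200 + 9846119930760129524718798041987332800 + 9713064256020127774384760230609125600 + 9583556732606526070726296760867670592 + 9457457301914334938216740224540464400 + 9334633181110252666291847494351627200 + 9214958396737044298775285346988144800 + 9098313353740372851955345026140193600 + 8984584436818618191305903213313441180 + 8873663641302338954376200704507102400 + 8765448231042554332981368988598479200 + 8659840421029993437403280205603316800 + 8556747082684398277434193536488991600 + 8456079469946934768287908906647944640 + 8357752964482435526796189035640410400 + 8261686838453901785108876517989371200 + 8167804033471471083005366557557673800 + 8076030954443701744994070304101969600 + 7986297277172105058938580634056392160 + 7898535768631752256093101725989838400 + 7812682118972711470700785402881253200 = 3668893996878372053122809260004199377461, so H_92 = 3668893996878372053122809260004199377461/718766754945489455304472257065075294400 (already in lowest terms) ≈ 5.10443. (The PNT-adjacent estimate ln(92) + γ ≈ 5.09900 matches within O(1/n).)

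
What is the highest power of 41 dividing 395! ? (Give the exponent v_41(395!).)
v_41(395!) = 9

Legendre's formula: v_p(n!) = Σ_{k ≥ 1} ⌊n / p^k⌋. For p = 41, n = 395, the terms are:
  ⌊395/41^1⌋ = ⌊395/41⌋ = 9
(the next term ⌊395/41^2⌋ = 0, terminating the sum). Summing: v_41(395!) = 9 = 9.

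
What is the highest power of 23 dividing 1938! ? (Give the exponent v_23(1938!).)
v_23(1938!) = 87

Legendre's formula: v_p(n!) = Σ_{k ≥ 1} ⌊n / p^k⌋. For p = 23, n = 1938, the terms are:
  ⌊1938/23^1⌋ = ⌊1938/23⌋ = 84
  ⌊1938/23^2⌋ = ⌊1938/529⌋ = 3
(the next term ⌊1938/23^3⌋ = 0, terminating the sum). Summing: v_23(1938!) = 84 + 3 = 87.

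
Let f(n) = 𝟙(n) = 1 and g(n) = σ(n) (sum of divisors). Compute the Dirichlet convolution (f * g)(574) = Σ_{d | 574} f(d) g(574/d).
(𝟙 * σ)(574) = 1548

Divisors of 574: [1, 2, 7, 14, 41, 82, 287, 574]. For each d | 574:
  d = 1: 𝟙(1) · σ(574/1) = 1 · 1008 = 1008
  d = 2: 𝟙(2) · σ(574/2) = 1 · 336 = 336
  d = 7: 𝟙(7) · σ(574/7) = 1 · 126 = 126
  d = 14: 𝟙(14) · σ(574/14) = 1 · 42 = 42
  d = 41: 𝟙(41) · σ(574/41) = 1 · 24 = 24
  d = 82: 𝟙(82) · σ(574/82) = 1 · 8 = 8
  d = 287: 𝟙(287) · σ(574/287) = 1 · 3 = 3
  d = 574: 𝟙(574) · σ(574/574) = 1 · 1 = 1
Summing: (𝟙 * σ)(574) = 1008 + 336 + 126 + 42 + 24 + 8 + 3 + 1 = 1548.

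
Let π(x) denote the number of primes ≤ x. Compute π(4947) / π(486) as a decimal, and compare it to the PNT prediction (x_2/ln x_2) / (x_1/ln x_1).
π(4947)/π(486) = 661/92 ≈ 7.1848;  PNT prediction ≈ 7.4025.

π(486) = 92 and π(4947) = 661, so π(4947)/π(486) ≈ 7.1848. The PNT-predicted ratio is (4947/ln(4947)) / (486/ln(486)) ≈ 7.4025. The two agree to within a few percent, as expected.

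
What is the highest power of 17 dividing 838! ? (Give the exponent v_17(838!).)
v_17(838!) = 51

Legendre's formula: v_p(n!) = Σ_{k ≥ 1} ⌊n / p^k⌋. For p = 17, n = 838, the terms are:
  ⌊838/17^1⌋ = ⌊838/17⌋ = 49
  ⌊838/17^2⌋ = ⌊838/289⌋ = 2
(the next term ⌊838/17^3⌋ = 0, terminating the sum). Summing: v_17(838!) = 49 + 2 = 51.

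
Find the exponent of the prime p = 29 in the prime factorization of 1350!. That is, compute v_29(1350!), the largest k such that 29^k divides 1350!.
v_29(1350!) = 47

Legendre's formula: v_p(n!) = Σ_{k ≥ 1} ⌊n / p^k⌋. For p = 29, n = 1350, the terms are:
  ⌊1350/29^1⌋ = ⌊1350/29⌋ = 46
  ⌊1350/29^2⌋ = ⌊1350/841⌋ = 1
(the next term ⌊1350/29^3⌋ = 0, terminating the sum). Summing: v_29(1350!) = 46 + 1 = 47.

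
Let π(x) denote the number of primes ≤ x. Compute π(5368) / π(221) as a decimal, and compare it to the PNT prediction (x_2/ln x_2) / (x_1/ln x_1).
π(5368)/π(221) = 708/47 ≈ 15.0638;  PNT prediction ≈ 15.2673.

π(221) = 47 and π(5368) = 708, so π(5368)/π(221) ≈ 15.0638. The PNT-predicted ratio is (5368/ln(5368)) / (221/ln(221)) ≈ 15.2673. The two agree to within a few percent, as expected.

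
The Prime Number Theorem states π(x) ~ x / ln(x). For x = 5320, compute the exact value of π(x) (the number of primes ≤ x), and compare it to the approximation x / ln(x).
π(5320) = 704;  x/ln(x) ≈ 620.10;  relative error ≈ 11.92%.

Directly count primes up to 5320: π(5320) = 704. The PNT approximation gives 5320/ln(5320) ≈ 5320/8.57923 ≈ 620.10. Relative error (π(x) − x/ln(x)) / π(x) ≈ 11.92%; the approximation is known to undercount slightly (Li(x) is a better estimate).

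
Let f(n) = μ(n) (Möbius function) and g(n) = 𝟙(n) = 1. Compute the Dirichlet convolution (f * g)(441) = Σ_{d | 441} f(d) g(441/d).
(μ * 𝟙)(441) = 0

Divisors of 441: [1, 3, 7, 9, 21, 49, 63, 147, 441]. For each d | 441:
  d = 1: μ(1) · 𝟙(441/1) = 1 · 1 = 1
  d = 3: μ(3) · 𝟙(441/3) = -1 · 1 = -1
  d = 7: μ(7) · 𝟙(441/7) = -1 · 1 = -1
  d = 9: μ(9) · 𝟙(441/9) = 0 · 1 = 0
  d = 21: μ(21) · 𝟙(441/21) = 1 · 1 = 1
  d = 49: μ(49) · 𝟙(441/49) = 0 · 1 = 0
  d = 63: μ(63) · 𝟙(441/63) = 0 · 1 = 0
  d = 147: μ(147) · 𝟙(441/147) = 0 · 1 = 0
  d = 441: μ(441) · 𝟙(441/441) = 0 · 1 = 0
Summing: (μ * 𝟙)(441) = 1 + -1 + -1 + 0 + 1 + 0 + 0 + 0 + 0 = 0.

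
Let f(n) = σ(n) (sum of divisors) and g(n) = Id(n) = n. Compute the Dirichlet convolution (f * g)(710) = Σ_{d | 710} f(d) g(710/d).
(σ * Id)(710) = 7865

Divisors of 710: [1, 2, 5, 10, 71, 142, 355, 710]. For each d | 710:
  d = 1: σ(1) · Id(710/1) = 1 · 710 = 710
  d = 2: σ(2) · Id(710/2) = 3 · 355 = 1065
  d = 5: σ(5) · Id(710/5) = 6 · 142 = 852
  d = 10: σ(10) · Id(710/10) = 18 · 71 = 1278
  d = 71: σ(71) · Id(710/71) = 72 · 10 = 720
  d = 142: σ(142) · Id(710/142) = 216 · 5 = 1080
  d = 355: σ(355) · Id(710/355) = 432 · 2 = 864
  d = 710: σ(710) · Id(710/710) = 1296 · 1 = 1296
Summing: (σ * Id)(710) = 710 + 1065 + 852 + 1278 + 720 + 1080 + 864 + 1296 = 7865.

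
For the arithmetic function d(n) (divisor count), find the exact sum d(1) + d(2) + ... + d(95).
Σ_{n ≤ 95} d(n) = 447

Compute d(n) for each 1 ≤ n ≤ 95: d(1) = 1, d(2) = 2, d(3) = 2, d(4) = 3, d(5) = 2, d(6) = 4, d(7) = 2, d(8) = 4, d(9) = 3, d(10) = 4, d(11) = 2, d(12) = 6, d(13) = 2, d(14) = 4, d(15) = 4, d(16) = 5, d(17) = 2, d(18) = 6, d(19) = 2, d(20) = 6, d(21) = 4, d(22) = 4, d(23) = 2, d(24) = 8, d(25) = 3, d(26) = 4, d(27) = 4, d(28) = 6, d(29) = 2, d(30) = 8, d(31) = 2, d(32) = 6, d(33) = 4, d(34) = 4, d(35) = 4, d(36) = 9, d(37) = 2, d(38) = 4, d(39) = 4, d(40) = 8, d(41) = 2, d(42) = 8, d(43) = 2, d(44) = 6, d(45) = 6, d(46) = 4, d(47) = 2, d(48) = 10, d(49) = 3, d(50) = 6, d(51) = 4, d(52) = 6, d(53) = 2, d(54) = 8, d(55) = 4, d(56) = 8, d(57) = 4, d(58) = 4, d(59) = 2, d(60) = 12, d(61) = 2, d(62) = 4, d(63) = 6, d(64) = 7, d(65) = 4, d(66) = 8, d(67) = 2, d(68) = 6, d(69) = 4, d(70) = 8, d(71) = 2, d(72) = 12, d(73) = 2, d(74) = 4, d(75) = 6, d(76) = 6, d(77) = 4, d(78) = 8, d(79) = 2, d(80) = 10, d(81) = 5, d(82) = 4, d(83) = 2, d(84) = 12, d(85) = 4, d(86) = 4, d(87) = 4, d(88) = 8, d(89) = 2, d(90) = 12, d(91) = 4, d(92) = 6, d(93) = 4, d(94) = 4, d(95) = 4. Summing all 95 values: 447. (Dirichlet's divisor formula: Σ_{n ≤ x} d(n) = x ln(x) + (2γ − 1) x + O(√x). For x = 95, the asymptotic estimate is ≈ 447.29.)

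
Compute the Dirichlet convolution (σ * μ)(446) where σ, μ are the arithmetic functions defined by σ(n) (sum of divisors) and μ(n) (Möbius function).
(σ * μ)(446) = 446

Divisors of 446: [1, 2, 223, 446]. For each d | 446:
  d = 1: σ(1) · μ(446/1) = 1 · 1 = 1
  d = 2: σ(2) · μ(446/2) = 3 · -1 = -3
  d = 223: σ(223) · μ(446/223) = 224 · -1 = -224
  d = 446: σ(446) · μ(446/446) = 672 · 1 = 672
Summing: (σ * μ)(446) = 1 + -3 + -224 + 672 = 446.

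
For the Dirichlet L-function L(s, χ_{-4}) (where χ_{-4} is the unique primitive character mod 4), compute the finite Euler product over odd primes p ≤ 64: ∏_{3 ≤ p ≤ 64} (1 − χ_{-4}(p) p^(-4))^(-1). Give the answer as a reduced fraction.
∏ = 81934214988902113115031508050672702841756592198516788686922065253543/82850154482442028729801746725895742819441886414557775886809038848000

The odd primes p ≤ 64 are [3, 5, 7, 11, 13, 17, 19, 23, 29, 31, 37, 41, 43, 47, 53, 59, 61]. For each, χ(p) = 1 if p ≡ 1 mod 4, χ(p) = −1 if p ≡ 3 mod 4. Taking (1 − χ(p)/p^4)^(-1) = p^4/(p^4 − χ(p)): (1 − (-1)/3^4)^(-1) · (1 − (1)/5^4)^(-1) · (1 − (-1)/7^4)^(-1) · (1 − (-1)/11^4)^(-1) · (1 − (1)/13^4)^(-1) · (1 − (1)/17^4)^(-1) · (1 − (-1)/19^4)^(-1) · (1 − (-1)/23^4)^(-1) · (1 − (1)/29^4)^(-1) · (1 − (-1)/31^4)^(-1) · (1 − (1)/37^4)^(-1) · (1 − (1)/41^4)^(-1) · (1 − (-1)/43^4)^(-1) · (1 − (-1)/47^4)^(-1) · (1 − (1)/53^4)^(-1) · (1 − (-1)/59^4)^(-1) · (1 − (1)/61^4)^(-1) = 81934214988902113115031508050672702841756592198516788686922065253543/82850154482442028729801746725895742819441886414557775886809038848000.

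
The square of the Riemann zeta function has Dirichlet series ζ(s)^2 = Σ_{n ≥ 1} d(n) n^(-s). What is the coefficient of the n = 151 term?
d(151) = 2

ζ(s)^2 = (Σ 1/m^s)(Σ 1/k^s). The coefficient of 1/n^s in the product is the number of ordered pairs (m, k) with mk = n, which equals d(n). For n = 151, divisors are [1, 151], so d(151) = 2.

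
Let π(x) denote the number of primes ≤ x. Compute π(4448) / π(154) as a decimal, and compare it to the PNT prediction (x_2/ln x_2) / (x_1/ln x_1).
π(4448)/π(154) = 604/36 ≈ 16.7778;  PNT prediction ≈ 17.3190.

π(154) = 36 and π(4448) = 604, so π(4448)/π(154) ≈ 16.7778. The PNT-predicted ratio is (4448/ln(4448)) / (154/ln(154)) ≈ 17.3190. The two agree to within a few percent, as expected.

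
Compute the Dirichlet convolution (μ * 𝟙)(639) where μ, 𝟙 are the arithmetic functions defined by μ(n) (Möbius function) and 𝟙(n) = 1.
(μ * 𝟙)(639) = 0

Divisors of 639: [1, 3, 9, 71, 213, 639]. For each d | 639:
  d = 1: μ(1) · 𝟙(639/1) = 1 · 1 = 1
  d = 3: μ(3) · 𝟙(639/3) = -1 · 1 = -1
  d = 9: μ(9) · 𝟙(639/9) = 0 · 1 = 0
  d = 71: μ(71) · 𝟙(639/71) = -1 · 1 = -1
  d = 213: μ(213) · 𝟙(639/213) = 1 · 1 = 1
  d = 639: μ(639) · 𝟙(639/639) = 0 · 1 = 0
Summing: (μ * 𝟙)(639) = 1 + -1 + 0 + -1 + 1 + 0 = 0.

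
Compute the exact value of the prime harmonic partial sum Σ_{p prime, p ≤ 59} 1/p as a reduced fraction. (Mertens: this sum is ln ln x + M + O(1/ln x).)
Σ 1/p = 3263815694539731437539/1922760350154212639070

π(59) = 17, so the primes ≤ 59 are [2, 3, 5, 7, 11, 13, 17, 19, 23, 29, 31, 37, 41, 43, 47, 53, 59]. Summing 1/p over these primes: 3263815694539731437539/1922760350154212639070 ≈ 1.6975. Mertens estimate ln ln(59) + 0.2615 ≈ 1.6670.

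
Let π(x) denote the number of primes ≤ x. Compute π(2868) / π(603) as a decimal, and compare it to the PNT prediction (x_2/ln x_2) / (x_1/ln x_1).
π(2868)/π(603) = 416/110 ≈ 3.7818;  PNT prediction ≈ 3.8246.

π(603) = 110 and π(2868) = 416, so π(2868)/π(603) ≈ 3.7818. The PNT-predicted ratio is (2868/ln(2868)) / (603/ln(603)) ≈ 3.8246. The two agree to within a few percent, as expected.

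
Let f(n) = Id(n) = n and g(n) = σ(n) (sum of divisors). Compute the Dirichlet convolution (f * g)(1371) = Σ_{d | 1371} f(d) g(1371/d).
(Id * σ)(1371) = 6405

Divisors of 1371: [1, 3, 457, 1371]. For each d | 1371:
  d = 1: Id(1) · σ(1371/1) = 1 · 1832 = 1832
  d = 3: Id(3) · σ(1371/3) = 3 · 458 = 1374
  d = 457: Id(457) · σ(1371/457) = 457 · 4 = 1828
  d = 1371: Id(1371) · σ(1371/1371) = 1371 · 1 = 1371
Summing: (Id * σ)(1371) = 1832 + 1374 + 1828 + 1371 = 6405.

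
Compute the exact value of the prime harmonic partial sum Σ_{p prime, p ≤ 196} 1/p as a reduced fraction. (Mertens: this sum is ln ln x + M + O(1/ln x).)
Σ 1/p = 385774678978047295113064712800727674369526436922217581784412894295689697835549/198962376391690981640415251545285153602734402721821058212203976095413910572270

π(196) = 44, so the primes ≤ 196 are [2, 3, 5, 7, 11, 13, 17, 19, 23, 29, 31, 37, 41, 43, 47, 53, 59, 61, 67, 71, 73, 79, 83, 89, 97, 101, 103, 107, 109, 113, 127, 131, 137, 139, 149, 151, 157, 163, 167, 173, 179, 181, 191, 193]. Summing 1/p over these primes: 385774678978047295113064712800727674369526436922217581784412894295689697835549/198962376391690981640415251545285153602734402721821058212203976095413910572270 ≈ 1.9389. Mertens estimate ln ln(196) + 0.2615 ≈ 1.9251.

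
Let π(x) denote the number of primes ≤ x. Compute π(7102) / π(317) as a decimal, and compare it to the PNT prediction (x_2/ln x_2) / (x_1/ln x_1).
π(7102)/π(317) = 909/66 ≈ 13.7727;  PNT prediction ≈ 14.5489.

π(317) = 66 and π(7102) = 909, so π(7102)/π(317) ≈ 13.7727. The PNT-predicted ratio is (7102/ln(7102)) / (317/ln(317)) ≈ 14.5489. The two agree to within a few percent, as expected.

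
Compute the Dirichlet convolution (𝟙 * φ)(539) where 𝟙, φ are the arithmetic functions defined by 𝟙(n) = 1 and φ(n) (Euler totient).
(𝟙 * φ)(539) = 539

Divisors of 539: [1, 7, 11, 49, 77, 539]. For each d | 539:
  d = 1: 𝟙(1) · φ(539/1) = 1 · 420 = 420
  d = 7: 𝟙(7) · φ(539/7) = 1 · 60 = 60
  d = 11: 𝟙(11) · φ(539/11) = 1 · 42 = 42
  d = 49: 𝟙(49) · φ(539/49) = 1 · 10 = 10
  d = 77: 𝟙(77) · φ(539/77) = 1 · 6 = 6
  d = 539: 𝟙(539) · φ(539/539) = 1 · 1 = 1
Summing: (𝟙 * φ)(539) = 420 + 60 + 42 + 10 + 6 + 1 = 539.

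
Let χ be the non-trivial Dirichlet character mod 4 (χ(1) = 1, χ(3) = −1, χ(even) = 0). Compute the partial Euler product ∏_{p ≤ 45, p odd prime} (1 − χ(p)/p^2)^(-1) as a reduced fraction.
∏ = 11477831542914938630143/12524769798782976000000

The odd primes p ≤ 45 are [3, 5, 7, 11, 13, 17, 19, 23, 29, 31, 37, 41, 43]. For each, χ(p) = 1 if p ≡ 1 mod 4, χ(p) = −1 if p ≡ 3 mod 4. Taking (1 − χ(p)/p^2)^(-1) = p^2/(p^2 − χ(p)): (1 − (-1)/3^2)^(-1) · (1 − (1)/5^2)^(-1) · (1 − (-1)/7^2)^(-1) · (1 − (-1)/11^2)^(-1) · (1 − (1)/13^2)^(-1) · (1 − (1)/17^2)^(-1) · (1 − (-1)/19^2)^(-1) · (1 − (-1)/23^2)^(-1) · (1 − (1)/29^2)^(-1) · (1 − (-1)/31^2)^(-1) · (1 − (1)/37^2)^(-1) · (1 − (1)/41^2)^(-1) · (1 − (-1)/43^2)^(-1) = 11477831542914938630143/12524769798782976000000.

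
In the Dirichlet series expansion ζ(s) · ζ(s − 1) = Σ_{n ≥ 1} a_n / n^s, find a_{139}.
σ(139) = 140

In the product (Σ m^0/m^s)(Σ k / k^s) = Σ (Σ_{d | n} d) / n^s, the coefficient of 1/n^s is σ(n) = Σ_{d | n} d. For n = 139, divisors are [1, 139]; summing: σ(139) = 140.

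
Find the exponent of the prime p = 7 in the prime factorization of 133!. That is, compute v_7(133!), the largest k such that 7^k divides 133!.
v_7(133!) = 21

Legendre's formula: v_p(n!) = Σ_{k ≥ 1} ⌊n / p^k⌋. For p = 7, n = 133, the terms are:
  ⌊133/7^1⌋ = ⌊133/7⌋ = 19
  ⌊133/7^2⌋ = ⌊133/49⌋ = 2
(the next term ⌊133/7^3⌋ = 0, terminating the sum). Summing: v_7(133!) = 19 + 2 = 21.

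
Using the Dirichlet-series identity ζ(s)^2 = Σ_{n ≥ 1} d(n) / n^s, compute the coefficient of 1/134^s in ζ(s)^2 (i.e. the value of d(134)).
d(134) = 4

ζ(s)^2 = (Σ 1/m^s)(Σ 1/k^s). The coefficient of 1/n^s in the product is the number of ordered pairs (m, k) with mk = n, which equals d(n). For n = 134, divisors are [1, 2, 67, 134], so d(134) = 4.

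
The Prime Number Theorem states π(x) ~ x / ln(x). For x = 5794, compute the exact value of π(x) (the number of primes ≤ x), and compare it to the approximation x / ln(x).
π(5794) = 760;  x/ln(x) ≈ 668.70;  relative error ≈ 12.01%.

Directly count primes up to 5794: π(5794) = 760. The PNT approximation gives 5794/ln(5794) ≈ 5794/8.66458 ≈ 668.70. Relative error (π(x) − x/ln(x)) / π(x) ≈ 12.01%; the approximation is known to undercount slightly (Li(x) is a better estimate).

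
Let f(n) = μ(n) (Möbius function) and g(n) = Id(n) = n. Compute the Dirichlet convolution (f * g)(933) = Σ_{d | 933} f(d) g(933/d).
(μ * Id)(933) = 620

Divisors of 933: [1, 3, 311, 933]. For each d | 933:
  d = 1: μ(1) · Id(933/1) = 1 · 933 = 933
  d = 3: μ(3) · Id(933/3) = -1 · 311 = -311
  d = 311: μ(311) · Id(933/311) = -1 · 3 = -3
  d = 933: μ(933) · Id(933/933) = 1 · 1 = 1
Summing: (μ * Id)(933) = 933 + -311 + -3 + 1 = 620.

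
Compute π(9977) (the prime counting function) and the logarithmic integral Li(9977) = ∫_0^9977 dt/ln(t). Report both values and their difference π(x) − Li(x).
π(9977) = 1229;  Li(9977) ≈ 1243.64;  π(x) − Li(x) ≈ -14.64.

Direct count of primes ≤ 9977 gives π(9977) = 1229. Numerical evaluation of the logarithmic integral gives Li(9977) ≈ 1243.64. The difference π(x) − Li(x) ≈ -14.64 is typically negative for small/moderate x (Li(x) overestimates), though Littlewood's theorem shows this sign changes infinitely often.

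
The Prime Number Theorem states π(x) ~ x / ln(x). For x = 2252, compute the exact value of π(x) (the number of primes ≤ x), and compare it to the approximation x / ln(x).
π(2252) = 335;  x/ln(x) ≈ 291.73;  relative error ≈ 12.92%.

Directly count primes up to 2252: π(2252) = 335. The PNT approximation gives 2252/ln(2252) ≈ 2252/7.71957 ≈ 291.73. Relative error (π(x) − x/ln(x)) / π(x) ≈ 12.92%; the approximation is known to undercount slightly (Li(x) is a better estimate).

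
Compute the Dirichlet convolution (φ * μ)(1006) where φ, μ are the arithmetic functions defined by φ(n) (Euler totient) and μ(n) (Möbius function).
(φ * μ)(1006) = 0

Divisors of 1006: [1, 2, 503, 1006]. For each d | 1006:
  d = 1: φ(1) · μ(1006/1) = 1 · 1 = 1
  d = 2: φ(2) · μ(1006/2) = 1 · -1 = -1
  d = 503: φ(503) · μ(1006/503) = 502 · -1 = -502
  d = 1006: φ(1006) · μ(1006/1006) = 502 · 1 = 502
Summing: (φ * μ)(1006) = 1 + -1 + -502 + 502 = 0.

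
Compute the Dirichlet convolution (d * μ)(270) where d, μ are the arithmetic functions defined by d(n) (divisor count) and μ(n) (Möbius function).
(d * μ)(270) = 1

Divisors of 270: [1, 2, 3, 5, 6, 9, 10, 15, 18, 27, 30, 45, 54, 90, 135, 270]. For each d | 270:
  d = 1: d(1) · μ(270/1) = 1 · 0 = 0
  d = 2: d(2) · μ(270/2) = 2 · 0 = 0
  d = 3: d(3) · μ(270/3) = 2 · 0 = 0
  d = 5: d(5) · μ(270/5) = 2 · 0 = 0
  d = 6: d(6) · μ(270/6) = 4 · 0 = 0
  d = 9: d(9) · μ(270/9) = 3 · -1 = -3
  d = 10: d(10) · μ(270/10) = 4 · 0 = 0
  d = 15: d(15) · μ(270/15) = 4 · 0 = 0
  d = 18: d(18) · μ(270/18) = 6 · 1 = 6
  d = 27: d(27) · μ(270/27) = 4 · 1 = 4
  d = 30: d(30) · μ(270/30) = 8 · 0 = 0
  d = 45: d(45) · μ(270/45) = 6 · 1 = 6
  d = 54: d(54) · μ(270/54) = 8 · -1 = -8
  d = 90: d(90) · μ(270/90) = 12 · -1 = -12
  d = 135: d(135) · μ(270/135) = 8 · -1 = -8
  d = 270: d(270) · μ(270/270) = 16 · 1 = 16
Summing: (d * μ)(270) = 0 + 0 + 0 + 0 + 0 + -3 + 0 + 0 + 6 + 4 + 0 + 6 + -8 + -12 + -8 + 16 = 1.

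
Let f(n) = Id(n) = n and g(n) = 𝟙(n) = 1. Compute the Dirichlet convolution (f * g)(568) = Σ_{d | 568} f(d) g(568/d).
(Id * 𝟙)(568) = 1080

Divisors of 568: [1, 2, 4, 8, 71, 142, 284, 568]. For each d | 568:
  d = 1: Id(1) · 𝟙(568/1) = 1 · 1 = 1
  d = 2: Id(2) · 𝟙(568/2) = 2 · 1 = 2
  d = 4: Id(4) · 𝟙(568/4) = 4 · 1 = 4
  d = 8: Id(8) · 𝟙(568/8) = 8 · 1 = 8
  d = 71: Id(71) · 𝟙(568/71) = 71 · 1 = 71
  d = 142: Id(142) · 𝟙(568/142) = 142 · 1 = 142
  d = 284: Id(284) · 𝟙(568/284) = 284 · 1 = 284
  d = 568: Id(568) · 𝟙(568/568) = 568 · 1 = 568
Summing: (Id * 𝟙)(568) = 1 + 2 + 4 + 8 + 71 + 142 + 284 + 568 = 1080.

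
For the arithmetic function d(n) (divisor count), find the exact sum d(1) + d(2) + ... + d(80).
Σ_{n ≤ 80} d(n) = 368

Compute d(n) for each 1 ≤ n ≤ 80: d(1) = 1, d(2) = 2, d(3) = 2, d(4) = 3, d(5) = 2, d(6) = 4, d(7) = 2, d(8) = 4, d(9) = 3, d(10) = 4, d(11) = 2, d(12) = 6, d(13) = 2, d(14) = 4, d(15) = 4, d(16) = 5, d(17) = 2, d(18) = 6, d(19) = 2, d(20) = 6, d(21) = 4, d(22) = 4, d(23) = 2, d(24) = 8, d(25) = 3, d(26) = 4, d(27) = 4, d(28) = 6, d(29) = 2, d(30) = 8, d(31) = 2, d(32) = 6, d(33) = 4, d(34) = 4, d(35) = 4, d(36) = 9, d(37) = 2, d(38) = 4, d(39) = 4, d(40) = 8, d(41) = 2, d(42) = 8, d(43) = 2, d(44) = 6, d(45) = 6, d(46) = 4, d(47) = 2, d(48) = 10, d(49) = 3, d(50) = 6, d(51) = 4, d(52) = 6, d(53) = 2, d(54) = 8, d(55) = 4, d(56) = 8, d(57) = 4, d(58) = 4, d(59) = 2, d(60) = 12, d(61) = 2, d(62) = 4, d(63) = 6, d(64) = 7, d(65) = 4, d(66) = 8, d(67) = 2, d(68) = 6, d(69) = 4, d(70) = 8, d(71) = 2, d(72) = 12, d(73) = 2, d(74) = 4, d(75) = 6, d(76) = 6, d(77) = 4, d(78) = 8, d(79) = 2, d(80) = 10. Summing all 80 values: 368. (Dirichlet's divisor formula: Σ_{n ≤ x} d(n) = x ln(x) + (2γ − 1) x + O(√x). For x = 80, the asymptotic estimate is ≈ 362.92.)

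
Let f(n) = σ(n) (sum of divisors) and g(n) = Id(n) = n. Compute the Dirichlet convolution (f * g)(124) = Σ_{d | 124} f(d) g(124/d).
(σ * Id)(124) = 1071

Divisors of 124: [1, 2, 4, 31, 62, 124]. For each d | 124:
  d = 1: σ(1) · Id(124/1) = 1 · 124 = 124
  d = 2: σ(2) · Id(124/2) = 3 · 62 = 186
  d = 4: σ(4) · Id(124/4) = 7 · 31 = 217
  d = 31: σ(31) · Id(124/31) = 32 · 4 = 128
  d = 62: σ(62) · Id(124/62) = 96 · 2 = 192
  d = 124: σ(124) · Id(124/124) = 224 · 1 = 224
Summing: (σ * Id)(124) = 124 + 186 + 217 + 128 + 192 + 224 = 1071.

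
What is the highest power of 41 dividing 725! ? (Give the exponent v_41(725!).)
v_41(725!) = 17

Legendre's formula: v_p(n!) = Σ_{k ≥ 1} ⌊n / p^k⌋. For p = 41, n = 725, the terms are:
  ⌊725/41^1⌋ = ⌊725/41⌋ = 17
(the next term ⌊725/41^2⌋ = 0, terminating the sum). Summing: v_41(725!) = 17 = 17.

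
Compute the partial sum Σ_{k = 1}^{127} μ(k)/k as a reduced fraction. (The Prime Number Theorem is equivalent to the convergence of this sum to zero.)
Σ μ(k)/k = -228455996623300386843096283835194191857230682/401447693933303618909444119902604513664588524773

Values of μ(k) for 1 ≤ k ≤ 127: μ(1) = 1, μ(2) = -1, μ(3) = -1, μ(5) = -1, μ(6) = 1, μ(7) = -1, μ(10) = 1, μ(11) = -1, μ(13) = -1, μ(14) = 1, μ(15) = 1, μ(17) = -1, μ(19) = -1, μ(21) = 1, μ(22) = 1, μ(23) = -1, μ(26) = 1, μ(29) = -1, μ(30) = -1, μ(31) = -1, μ(33) = 1, μ(34) = 1, μ(35) = 1, μ(37) = -1, μ(38) = 1, μ(39) = 1, μ(41) = -1, μ(42) = -1, μ(43) = -1, μ(46) = 1, μ(47) = -1, μ(51) = 1, μ(53) = -1, μ(55) = 1, μ(57) = 1, μ(58) = 1, μ(59) = -1, μ(61) = -1, μ(62) = 1, μ(65) = 1, μ(66) = -1, μ(67) = -1, μ(69) = 1, μ(70) = -1, μ(71) = -1, μ(73) = -1, μ(74) = 1, μ(77) = 1, μ(78) = -1, μ(79) = -1, μ(82) = 1, μ(83) = -1, μ(85) = 1, μ(86) = 1, μ(87) = 1, μ(89) = -1, μ(91) = 1, μ(93) = 1, μ(94) = 1, μ(95) = 1, μ(97) = -1, μ(101) = -1, μ(102) = -1, μ(103) = -1, μ(105) = -1, μ(106) = 1, μ(107) = -1, μ(109) = -1, μ(110) = -1, μ(111) = 1, μ(113) = -1, μ(114) = -1, μ(115) = 1, μ(118) = 1, μ(119) = 1, μ(122) = 1, μ(123) = 1, μ(127) = -1, with μ = 0 on non-squarefree integers. Summing μ(k)/k for k where μ(k) ≠ 0 gives -228455996623300386843096283835194191857230682/401447693933303618909444119902604513664588524773 ≈ -0.0006. (PNT ⟺ this sum → 0 as n → ∞.)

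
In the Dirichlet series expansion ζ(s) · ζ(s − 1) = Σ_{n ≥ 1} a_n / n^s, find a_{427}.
σ(427) = 496

In the product (Σ m^0/m^s)(Σ k / k^s) = Σ (Σ_{d | n} d) / n^s, the coefficient of 1/n^s is σ(n) = Σ_{d | n} d. For n = 427, divisors are [1, 7, 61, 427]; summing: σ(427) = 496.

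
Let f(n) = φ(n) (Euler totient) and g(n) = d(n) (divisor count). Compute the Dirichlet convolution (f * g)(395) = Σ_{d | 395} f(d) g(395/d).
(φ * d)(395) = 480

Divisors of 395: [1, 5, 79, 395]. For each d | 395:
  d = 1: φ(1) · d(395/1) = 1 · 4 = 4
  d = 5: φ(5) · d(395/5) = 4 · 2 = 8
  d = 79: φ(79) · d(395/79) = 78 · 2 = 156
  d = 395: φ(395) · d(395/395) = 312 · 1 = 312
Summing: (φ * d)(395) = 4 + 8 + 156 + 312 = 480.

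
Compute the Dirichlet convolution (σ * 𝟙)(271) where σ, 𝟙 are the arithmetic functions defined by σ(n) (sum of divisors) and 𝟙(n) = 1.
(σ * 𝟙)(271) = 273

Divisors of 271: [1, 271]. For each d | 271:
  d = 1: σ(1) · 𝟙(271/1) = 1 · 1 = 1
  d = 271: σ(271) · 𝟙(271/271) = 272 · 1 = 272
Summing: (σ * 𝟙)(271) = 1 + 272 = 273.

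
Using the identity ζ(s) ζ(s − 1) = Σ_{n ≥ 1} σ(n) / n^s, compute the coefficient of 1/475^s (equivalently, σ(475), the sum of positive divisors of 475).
σ(475) = 620

In the product (Σ m^0/m^s)(Σ k / k^s) = Σ (Σ_{d | n} d) / n^s, the coefficient of 1/n^s is σ(n) = Σ_{d | n} d. For n = 475, divisors are [1, 5, 19, 25, 95, 475]; summing: σ(475) = 620.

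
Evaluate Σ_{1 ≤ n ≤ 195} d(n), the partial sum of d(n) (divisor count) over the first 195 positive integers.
Σ_{n ≤ 195} d(n) = 1061

Compute d(n) for each 1 ≤ n ≤ 195: d(1) = 1, d(2) = 2, d(3) = 2, d(4) = 3, d(5) = 2, d(6) = 4, d(7) = 2, d(8) = 4, d(9) = 3, d(10) = 4, d(11) = 2, d(12) = 6, d(13) = 2, d(14) = 4, d(15) = 4, d(16) = 5, d(17) = 2, d(18) = 6, d(19) = 2, d(20) = 6, d(21) = 4, d(22) = 4, d(23) = 2, d(24) = 8, d(25) = 3, d(26) = 4, d(27) = 4, d(28) = 6, d(29) = 2, d(30) = 8, d(31) = 2, d(32) = 6, d(33) = 4, d(34) = 4, d(35) = 4, d(36) = 9, d(37) = 2, d(38) = 4, d(39) = 4, d(40) = 8, d(41) = 2, d(42) = 8, d(43) = 2, d(44) = 6, d(45) = 6, d(46) = 4, d(47) = 2, d(48) = 10, d(49) = 3, d(50) = 6, d(51) = 4, d(52) = 6, d(53) = 2, d(54) = 8, d(55) = 4, d(56) = 8, d(57) = 4, d(58) = 4, d(59) = 2, d(60) = 12, d(61) = 2, d(62) = 4, d(63) = 6, d(64) = 7, d(65) = 4, d(66) = 8, d(67) = 2, d(68) = 6, d(69) = 4, d(70) = 8, d(71) = 2, d(72) = 12, d(73) = 2, d(74) = 4, d(75) = 6, d(76) = 6, d(77) = 4, d(78) = 8, d(79) = 2, d(80) = 10, d(81) = 5, d(82) = 4, d(83) = 2, d(84) = 12, d(85) = 4, d(86) = 4, d(87) = 4, d(88) = 8, d(89) = 2, d(90) = 12, d(91) = 4, d(92) = 6, d(93) = 4, d(94) = 4, d(95) = 4, d(96) = 12, d(97) = 2, d(98) = 6, d(99) = 6, d(100) = 9, d(101) = 2, d(102) = 8, d(103) = 2, d(104) = 8, d(105) = 8, d(106) = 4, d(107) = 2, d(108) = 12, d(109) = 2, d(110) = 8, d(111) = 4, d(112) = 10, d(113) = 2, d(114) = 8, d(115) = 4, d(116) = 6, d(117) = 6, d(118) = 4, d(119) = 4, d(120) = 16, d(121) = 3, d(122) = 4, d(123) = 4, d(124) = 6, d(125) = 4, d(126) = 12, d(127) = 2, d(128) = 8, d(129) = 4, d(130) = 8, d(131) = 2, d(132) = 12, d(133) = 4, d(134) = 4, d(135) = 8, d(136) = 8, d(137) = 2, d(138) = 8, d(139) = 2, d(140) = 12, d(141) = 4, d(142) = 4, d(143) = 4, d(144) = 15, d(145) = 4, d(146) = 4, d(147) = 6, d(148) = 6, d(149) = 2, d(150) = 12, d(151) = 2, d(152) = 8, d(153) = 6, d(154) = 8, d(155) = 4, d(156) = 12, d(157) = 2, d(158) = 4, d(159) = 4, d(160) = 12, d(161) = 4, d(162) = 10, d(163) = 2, d(164) = 6, d(165) = 8, d(166) = 4, d(167) = 2, d(168) = 16, d(169) = 3, d(170) = 8, d(171) = 6, d(172) = 6, d(173) = 2, d(174) = 8, d(175) = 6, d(176) = 10, d(177) = 4, d(178) = 4, d(179) = 2, d(180) = 18, d(181) = 2, d(182) = 8, d(183) = 4, d(184) = 8, d(185) = 4, d(186) = 8, d(187) = 4, d(188) = 6, d(189) = 8, d(190) = 8, d(191) = 2, d(192) = 14, d(193) = 2, d(194) = 4, d(195) = 8. Summing all 195 values: 1061. (Dirichlet's divisor formula: Σ_{n ≤ x} d(n) = x ln(x) + (2γ − 1) x + O(√x). For x = 195, the asymptotic estimate is ≈ 1058.35.)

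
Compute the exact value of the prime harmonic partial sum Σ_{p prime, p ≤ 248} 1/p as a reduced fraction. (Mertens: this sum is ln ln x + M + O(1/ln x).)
Σ 1/p = 506873196134241441348690763593294873492730445394823722837469097176314709804649267964680634478659521/256041159035492609053110100510385311995538591998443060216114576417920917800321526504084465112487730

π(248) = 53, so the primes ≤ 248 are [2, 3, 5, 7, 11, 13, 17, 19, 23, 29, 31, 37, 41, 43, 47, 53, 59, 61, 67, 71, 73, 79, 83, 89, 97, 101, 103, 107, 109, 113, 127, 131, 137, 139, 149, 151, 157, 163, 167, 173, 179, 181, 191, 193, 197, 199, 211, 223, 227, 229, 233, 239, 241]. Summing 1/p over these primes: 506873196134241441348690763593294873492730445394823722837469097176314709804649267964680634478659521/256041159035492609053110100510385311995538591998443060216114576417920917800321526504084465112487730 ≈ 1.9797. Mertens estimate ln ln(248) + 0.2615 ≈ 1.9687.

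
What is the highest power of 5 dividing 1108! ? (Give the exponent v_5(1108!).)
v_5(1108!) = 274

Legendre's formula: v_p(n!) = Σ_{k ≥ 1} ⌊n / p^k⌋. For p = 5, n = 1108, the terms are:
  ⌊1108/5^1⌋ = ⌊1108/5⌋ = 221
  ⌊1108/5^2⌋ = ⌊1108/25⌋ = 44
  ⌊1108/5^3⌋ = ⌊1108/125⌋ = 8
  ⌊1108/5^4⌋ = ⌊1108/625⌋ = 1
(the next term ⌊1108/5^5⌋ = 0, terminating the sum). Summing: v_5(1108!) = 221 + 44 + 8 + 1 = 274.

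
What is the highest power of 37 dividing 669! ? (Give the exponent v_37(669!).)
v_37(669!) = 18

Legendre's formula: v_p(n!) = Σ_{k ≥ 1} ⌊n / p^k⌋. For p = 37, n = 669, the terms are:
  ⌊669/37^1⌋ = ⌊669/37⌋ = 18
(the next term ⌊669/37^2⌋ = 0, terminating the sum). Summing: v_37(669!) = 18 = 18.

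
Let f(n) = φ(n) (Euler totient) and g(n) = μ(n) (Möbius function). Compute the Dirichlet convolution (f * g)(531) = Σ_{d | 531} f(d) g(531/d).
(φ * μ)(531) = 228

Divisors of 531: [1, 3, 9, 59, 177, 531]. For each d | 531:
  d = 1: φ(1) · μ(531/1) = 1 · 0 = 0
  d = 3: φ(3) · μ(531/3) = 2 · 1 = 2
  d = 9: φ(9) · μ(531/9) = 6 · -1 = -6
  d = 59: φ(59) · μ(531/59) = 58 · 0 = 0
  d = 177: φ(177) · μ(531/177) = 116 · -1 = -116
  d = 531: φ(531) · μ(531/531) = 348 · 1 = 348
Summing: (φ * μ)(531) = 0 + 2 + -6 + 0 + -116 + 348 = 228.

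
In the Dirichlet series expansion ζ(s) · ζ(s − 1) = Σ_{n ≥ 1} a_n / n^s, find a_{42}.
σ(42) = 96

In the product (Σ m^0/m^s)(Σ k / k^s) = Σ (Σ_{d | n} d) / n^s, the coefficient of 1/n^s is σ(n) = Σ_{d | n} d. For n = 42, divisors are [1, 2, 3, 6, 7, 14, 21, 42]; summing: σ(42) = 96.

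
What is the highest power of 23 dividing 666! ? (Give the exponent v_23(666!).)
v_23(666!) = 29

Legendre's formula: v_p(n!) = Σ_{k ≥ 1} ⌊n / p^k⌋. For p = 23, n = 666, the terms are:
  ⌊666/23^1⌋ = ⌊666/23⌋ = 28
  ⌊666/23^2⌋ = ⌊666/529⌋ = 1
(the next term ⌊666/23^3⌋ = 0, terminating the sum). Summing: v_23(666!) = 28 + 1 = 29.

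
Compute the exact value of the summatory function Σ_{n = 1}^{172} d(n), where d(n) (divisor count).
Σ_{n ≤ 172} d(n) = 917

Compute d(n) for each 1 ≤ n ≤ 172: d(1) = 1, d(2) = 2, d(3) = 2, d(4) = 3, d(5) = 2, d(6) = 4, d(7) = 2, d(8) = 4, d(9) = 3, d(10) = 4, d(11) = 2, d(12) = 6, d(13) = 2, d(14) = 4, d(15) = 4, d(16) = 5, d(17) = 2, d(18) = 6, d(19) = 2, d(20) = 6, d(21) = 4, d(22) = 4, d(23) = 2, d(24) = 8, d(25) = 3, d(26) = 4, d(27) = 4, d(28) = 6, d(29) = 2, d(30) = 8, d(31) = 2, d(32) = 6, d(33) = 4, d(34) = 4, d(35) = 4, d(36) = 9, d(37) = 2, d(38) = 4, d(39) = 4, d(40) = 8, d(41) = 2, d(42) = 8, d(43) = 2, d(44) = 6, d(45) = 6, d(46) = 4, d(47) = 2, d(48) = 10, d(49) = 3, d(50) = 6, d(51) = 4, d(52) = 6, d(53) = 2, d(54) = 8, d(55) = 4, d(56) = 8, d(57) = 4, d(58) = 4, d(59) = 2, d(60) = 12, d(61) = 2, d(62) = 4, d(63) = 6, d(64) = 7, d(65) = 4, d(66) = 8, d(67) = 2, d(68) = 6, d(69) = 4, d(70) = 8, d(71) = 2, d(72) = 12, d(73) = 2, d(74) = 4, d(75) = 6, d(76) = 6, d(77) = 4, d(78) = 8, d(79) = 2, d(80) = 10, d(81) = 5, d(82) = 4, d(83) = 2, d(84) = 12, d(85) = 4, d(86) = 4, d(87) = 4, d(88) = 8, d(89) = 2, d(90) = 12, d(91) = 4, d(92) = 6, d(93) = 4, d(94) = 4, d(95) = 4, d(96) = 12, d(97) = 2, d(98) = 6, d(99) = 6, d(100) = 9, d(101) = 2, d(102) = 8, d(103) = 2, d(104) = 8, d(105) = 8, d(106) = 4, d(107) = 2, d(108) = 12, d(109) = 2, d(110) = 8, d(111) = 4, d(112) = 10, d(113) = 2, d(114) = 8, d(115) = 4, d(116) = 6, d(117) = 6, d(118) = 4, d(119) = 4, d(120) = 16, d(121) = 3, d(122) = 4, d(123) = 4, d(124) = 6, d(125) = 4, d(126) = 12, d(127) = 2, d(128) = 8, d(129) = 4, d(130) = 8, d(131) = 2, d(132) = 12, d(133) = 4, d(134) = 4, d(135) = 8, d(136) = 8, d(137) = 2, d(138) = 8, d(139) = 2, d(140) = 12, d(141) = 4, d(142) = 4, d(143) = 4, d(144) = 15, d(145) = 4, d(146) = 4, d(147) = 6, d(148) = 6, d(149) = 2, d(150) = 12, d(151) = 2, d(152) = 8, d(153) = 6, d(154) = 8, d(155) = 4, d(156) = 12, d(157) = 2, d(158) = 4, d(159) = 4, d(160) = 12, d(161) = 4, d(162) = 10, d(163) = 2, d(164) = 6, d(165) = 8, d(166) = 4, d(167) = 2, d(168) = 16, d(169) = 3, d(170) = 8, d(171) = 6, d(172) = 6. Summing all 172 values: 917. (Dirichlet's divisor formula: Σ_{n ≤ x} d(n) = x ln(x) + (2γ − 1) x + O(√x). For x = 172, the asymptotic estimate is ≈ 911.93.)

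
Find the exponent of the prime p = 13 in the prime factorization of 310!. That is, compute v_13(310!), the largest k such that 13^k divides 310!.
v_13(310!) = 24

Legendre's formula: v_p(n!) = Σ_{k ≥ 1} ⌊n / p^k⌋. For p = 13, n = 310, the terms are:
  ⌊310/13^1⌋ = ⌊310/13⌋ = 23
  ⌊310/13^2⌋ = ⌊310/169⌋ = 1
(the next term ⌊310/13^3⌋ = 0, terminating the sum). Summing: v_13(310!) = 23 + 1 = 24.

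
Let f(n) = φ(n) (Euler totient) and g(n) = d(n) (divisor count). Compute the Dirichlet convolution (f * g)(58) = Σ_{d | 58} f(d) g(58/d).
(φ * d)(58) = 90

Divisors of 58: [1, 2, 29, 58]. For each d | 58:
  d = 1: φ(1) · d(58/1) = 1 · 4 = 4
  d = 2: φ(2) · d(58/2) = 1 · 2 = 2
  d = 29: φ(29) · d(58/29) = 28 · 2 = 56
  d = 58: φ(58) · d(58/58) = 28 · 1 = 28
Summing: (φ * d)(58) = 4 + 2 + 56 + 28 = 90.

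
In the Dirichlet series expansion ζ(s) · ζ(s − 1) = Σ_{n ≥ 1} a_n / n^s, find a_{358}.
σ(358) = 540

In the product (Σ m^0/m^s)(Σ k / k^s) = Σ (Σ_{d | n} d) / n^s, the coefficient of 1/n^s is σ(n) = Σ_{d | n} d. For n = 358, divisors are [1, 2, 179, 358]; summing: σ(358) = 540.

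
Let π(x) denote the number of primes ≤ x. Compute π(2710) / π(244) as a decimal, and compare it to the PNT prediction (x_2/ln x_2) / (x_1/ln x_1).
π(2710)/π(244) = 394/53 ≈ 7.4340;  PNT prediction ≈ 7.7238.

π(244) = 53 and π(2710) = 394, so π(2710)/π(244) ≈ 7.4340. The PNT-predicted ratio is (2710/ln(2710)) / (244/ln(244)) ≈ 7.7238. The two agree to within a few percent, as expected.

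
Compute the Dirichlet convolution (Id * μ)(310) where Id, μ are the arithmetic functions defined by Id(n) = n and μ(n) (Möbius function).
(Id * μ)(310) = 120

Divisors of 310: [1, 2, 5, 10, 31, 62, 155, 310]. For each d | 310:
  d = 1: Id(1) · μ(310/1) = 1 · -1 = -1
  d = 2: Id(2) · μ(310/2) = 2 · 1 = 2
  d = 5: Id(5) · μ(310/5) = 5 · 1 = 5
  d = 10: Id(10) · μ(310/10) = 10 · -1 = -10
  d = 31: Id(31) · μ(310/31) = 31 · 1 = 31
  d = 62: Id(62) · μ(310/62) = 62 · -1 = -62
  d = 155: Id(155) · μ(310/155) = 155 · -1 = -155
  d = 310: Id(310) · μ(310/310) = 310 · 1 = 310
Summing: (Id * μ)(310) = -1 + 2 + 5 + -10 + 31 + -62 + -155 + 310 = 120.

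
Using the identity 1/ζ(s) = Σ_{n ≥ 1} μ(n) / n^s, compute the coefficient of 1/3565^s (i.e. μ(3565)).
μ(3565) = -1

Factor n = 3565 = 5 · 23 · 31. μ(n) = 0 if any exponent ≥ 2 (not squarefree); otherwise μ(n) = (−1)^{ω(n)} where ω(n) is the number of distinct prime factors. Applying: μ(3565) = -1.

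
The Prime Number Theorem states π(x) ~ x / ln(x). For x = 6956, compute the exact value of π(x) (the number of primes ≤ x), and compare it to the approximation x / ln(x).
π(6956) = 892;  x/ln(x) ≈ 786.22;  relative error ≈ 11.86%.

Directly count primes up to 6956: π(6956) = 892. The PNT approximation gives 6956/ln(6956) ≈ 6956/8.84736 ≈ 786.22. Relative error (π(x) − x/ln(x)) / π(x) ≈ 11.86%; the approximation is known to undercount slightly (Li(x) is a better estimate).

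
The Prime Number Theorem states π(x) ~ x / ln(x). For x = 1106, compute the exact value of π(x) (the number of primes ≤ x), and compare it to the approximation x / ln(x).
π(1106) = 185;  x/ln(x) ≈ 157.81;  relative error ≈ 14.70%.

Directly count primes up to 1106: π(1106) = 185. The PNT approximation gives 1106/ln(1106) ≈ 1106/7.00851 ≈ 157.81. Relative error (π(x) − x/ln(x)) / π(x) ≈ 14.70%; the approximation is known to undercount slightly (Li(x) is a better estimate).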